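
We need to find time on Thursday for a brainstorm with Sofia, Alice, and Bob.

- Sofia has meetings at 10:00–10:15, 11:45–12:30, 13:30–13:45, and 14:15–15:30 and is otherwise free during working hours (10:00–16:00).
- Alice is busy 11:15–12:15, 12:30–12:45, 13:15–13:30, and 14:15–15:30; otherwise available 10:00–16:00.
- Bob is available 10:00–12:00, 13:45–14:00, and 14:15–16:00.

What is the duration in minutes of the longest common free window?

Sofia free within 10:00–16:00: 10:15–11:45, 12:30–13:30, 13:45–14:15, 15:30–16:00.
Alice free within 10:00–16:00: 10:00–11:15, 12:15–12:30, 12:45–13:15, 13:30–14:15, 15:30–16:00.
Sofia ∩ Alice: 10:15–11:15, 12:45–13:15, 13:45–14:15, 15:30–16:00.
Sofia ∩ Alice ∩ Bob: 10:15–11:15, 13:45–14:00, 15:30–16:00.
Common window lengths: 60, 15, 30 min; longest is 60.

60 minutes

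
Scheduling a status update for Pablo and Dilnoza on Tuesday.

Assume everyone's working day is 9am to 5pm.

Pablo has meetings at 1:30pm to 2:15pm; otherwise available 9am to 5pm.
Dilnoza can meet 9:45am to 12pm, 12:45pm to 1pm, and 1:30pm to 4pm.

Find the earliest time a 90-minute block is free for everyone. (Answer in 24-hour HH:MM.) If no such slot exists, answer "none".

Pablo free within 09:00–17:00: 09:00–13:30, 14:15–17:00.
Pablo ∩ Dilnoza: 09:45–12:00, 12:45–13:00, 14:15–16:00.
Windows ≥ 90 min: 09:45–12:00, 14:15–16:00.
Earliest such window starts at 09:45.

09:45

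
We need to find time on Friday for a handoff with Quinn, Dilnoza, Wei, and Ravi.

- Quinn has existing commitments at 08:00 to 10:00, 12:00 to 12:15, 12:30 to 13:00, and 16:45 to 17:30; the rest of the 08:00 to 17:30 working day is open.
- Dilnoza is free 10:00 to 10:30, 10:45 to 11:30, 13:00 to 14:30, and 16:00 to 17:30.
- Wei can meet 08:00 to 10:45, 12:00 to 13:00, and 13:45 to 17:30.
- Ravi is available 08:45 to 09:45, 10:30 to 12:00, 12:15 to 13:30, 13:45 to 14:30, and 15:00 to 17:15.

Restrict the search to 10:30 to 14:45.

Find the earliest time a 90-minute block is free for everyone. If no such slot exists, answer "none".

Quinn free within 08:00–17:30: 10:00–12:00, 12:15–12:30, 13:00–16:45.
Quinn ∩ Dilnoza: 10:00–10:30, 10:45–11:30, 13:00–14:30, 16:00–16:45.
Quinn ∩ Dilnoza ∩ Wei: 10:00–10:30, 13:45–14:30, 16:00–16:45.
Quinn ∩ Dilnoza ∩ Wei ∩ Ravi: 13:45–14:30, 16:00–16:45.
Restricted to 10:30–14:45: 13:45–14:30.
Windows ≥ 90 min: (none).

none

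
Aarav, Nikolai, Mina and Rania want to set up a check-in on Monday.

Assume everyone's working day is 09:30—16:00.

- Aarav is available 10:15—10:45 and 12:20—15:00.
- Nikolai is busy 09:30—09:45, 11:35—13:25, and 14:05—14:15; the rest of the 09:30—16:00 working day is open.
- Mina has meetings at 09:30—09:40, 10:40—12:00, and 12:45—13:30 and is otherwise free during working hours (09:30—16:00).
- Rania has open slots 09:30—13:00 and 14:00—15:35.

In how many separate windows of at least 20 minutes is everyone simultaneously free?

Nikolai free within 09:30–16:00: 09:45–11:35, 13:25–14:05, 14:15–16:00.
Mina free within 09:30–16:00: 09:40–10:40, 12:00–12:45, 13:30–16:00.
Aarav ∩ Nikolai: 10:15–10:45, 13:25–14:05, 14:15–15:00.
Aarav ∩ Nikolai ∩ Mina: 10:15–10:40, 13:30–14:05, 14:15–15:00.
Aarav ∩ Nikolai ∩ Mina ∩ Rania: 10:15–10:40, 14:00–14:05, 14:15–15:00.
Windows ≥ 20 min: 10:15–10:40, 14:15–15:00.
That's 2 windows.

2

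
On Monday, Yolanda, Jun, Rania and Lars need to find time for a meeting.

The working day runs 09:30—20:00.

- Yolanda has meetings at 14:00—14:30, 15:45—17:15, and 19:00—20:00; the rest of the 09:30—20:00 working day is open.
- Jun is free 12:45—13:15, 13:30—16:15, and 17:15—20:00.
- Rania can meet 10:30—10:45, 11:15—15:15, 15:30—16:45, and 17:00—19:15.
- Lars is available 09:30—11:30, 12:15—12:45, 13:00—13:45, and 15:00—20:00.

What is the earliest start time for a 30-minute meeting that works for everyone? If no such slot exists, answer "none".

Yolanda free within 09:30–20:00: 09:30–14:00, 14:30–15:45, 17:15–19:00.
Yolanda ∩ Jun: 12:45–13:15, 13:30–14:00, 14:30–15:45, 17:15–19:00.
Yolanda ∩ Jun ∩ Rania: 12:45–13:15, 13:30–14:00, 14:30–15:15, 15:30–15:45, 17:15–19:00.
Yolanda ∩ Jun ∩ Rania ∩ Lars: 13:00–13:15, 13:30–13:45, 15:00–15:15, 15:30–15:45, 17:15–19:00.
Windows ≥ 30 min: 17:15–19:00.
Earliest such window starts at 17:15.

17:15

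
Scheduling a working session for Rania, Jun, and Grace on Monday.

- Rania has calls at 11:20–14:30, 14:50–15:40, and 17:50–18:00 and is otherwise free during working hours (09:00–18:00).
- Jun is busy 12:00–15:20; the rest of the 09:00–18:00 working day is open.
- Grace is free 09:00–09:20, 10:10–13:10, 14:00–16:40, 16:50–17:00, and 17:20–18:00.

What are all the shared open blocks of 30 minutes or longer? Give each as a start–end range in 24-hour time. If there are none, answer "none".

Rania free within 09:00–18:00: 09:00–11:20, 14:30–14:50, 15:40–17:50.
Jun free within 09:00–18:00: 09:00–12:00, 15:20–18:00.
Rania ∩ Jun: 09:00–11:20, 15:40–17:50.
Rania ∩ Jun ∩ Grace: 09:00–09:20, 10:10–11:20, 15:40–16:40, 16:50–17:00, 17:20–17:50.
Windows ≥ 30 min: 10:10–11:20, 15:40–16:40, 17:20–17:50.

10:10–11:20, 15:40–16:40, 17:20–17:50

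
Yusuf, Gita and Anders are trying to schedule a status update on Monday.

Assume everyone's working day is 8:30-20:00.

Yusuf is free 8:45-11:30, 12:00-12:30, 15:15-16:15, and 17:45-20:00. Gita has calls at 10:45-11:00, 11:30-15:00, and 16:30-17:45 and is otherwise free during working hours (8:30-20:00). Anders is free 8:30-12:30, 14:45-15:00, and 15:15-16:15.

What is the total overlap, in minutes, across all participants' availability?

Gita free within 08:30–20:00: 08:30–10:45, 11:00–11:30, 15:00–16:30, 17:45–20:00.
Yusuf ∩ Gita: 08:45–10:45, 11:00–11:30, 15:15–16:15, 17:45–20:00.
Yusuf ∩ Gita ∩ Anders: 08:45–10:45, 11:00–11:30, 15:15–16:15.
Total common minutes: 120 + 30 + 60 = 210.

210 minutes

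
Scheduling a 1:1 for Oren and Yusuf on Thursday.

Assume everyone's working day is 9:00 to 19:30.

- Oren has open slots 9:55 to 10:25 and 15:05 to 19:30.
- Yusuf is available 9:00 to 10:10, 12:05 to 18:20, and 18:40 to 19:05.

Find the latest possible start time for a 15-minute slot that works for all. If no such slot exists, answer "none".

18:50

Oren ∩ Yusuf: 09:55–10:10, 15:05–18:20, 18:40–19:05.
Windows ≥ 15 min: 09:55–10:10, 15:05–18:20, 18:40–19:05.
Latest start in the last window 18:40–19:05 is 19:05 − 15 min = 18:50.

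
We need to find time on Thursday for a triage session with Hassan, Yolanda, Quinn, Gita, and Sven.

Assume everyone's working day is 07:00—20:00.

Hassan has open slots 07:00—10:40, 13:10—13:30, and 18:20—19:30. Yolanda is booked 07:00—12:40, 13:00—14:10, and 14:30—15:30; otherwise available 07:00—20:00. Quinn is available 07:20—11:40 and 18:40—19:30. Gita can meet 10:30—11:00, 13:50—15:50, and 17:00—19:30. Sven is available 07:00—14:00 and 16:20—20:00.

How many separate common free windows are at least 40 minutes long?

1

Yolanda free within 07:00–20:00: 12:40–13:00, 14:10–14:30, 15:30–20:00.
Hassan ∩ Yolanda: 18:20–19:30.
Hassan ∩ Yolanda ∩ Quinn: 18:40–19:30.
Hassan ∩ Yolanda ∩ Quinn ∩ Gita: 18:40–19:30.
Hassan ∩ Yolanda ∩ Quinn ∩ Gita ∩ Sven: 18:40–19:30.
Windows ≥ 40 min: 18:40–19:30.
That's 1 window.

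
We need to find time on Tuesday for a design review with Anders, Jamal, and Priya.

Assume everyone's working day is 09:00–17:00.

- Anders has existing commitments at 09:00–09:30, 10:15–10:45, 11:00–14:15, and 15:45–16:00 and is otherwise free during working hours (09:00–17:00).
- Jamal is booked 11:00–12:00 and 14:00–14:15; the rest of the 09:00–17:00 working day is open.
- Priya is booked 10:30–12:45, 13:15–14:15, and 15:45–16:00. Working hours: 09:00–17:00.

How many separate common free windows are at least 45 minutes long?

Anders free within 09:00–17:00: 09:30–10:15, 10:45–11:00, 14:15–15:45, 16:00–17:00.
Jamal free within 09:00–17:00: 09:00–11:00, 12:00–14:00, 14:15–17:00.
Priya free within 09:00–17:00: 09:00–10:30, 12:45–13:15, 14:15–15:45, 16:00–17:00.
Anders ∩ Jamal: 09:30–10:15, 10:45–11:00, 14:15–15:45, 16:00–17:00.
Anders ∩ Jamal ∩ Priya: 09:30–10:15, 14:15–15:45, 16:00–17:00.
Windows ≥ 45 min: 09:30–10:15, 14:15–15:45, 16:00–17:00.
That's 3 windows.

3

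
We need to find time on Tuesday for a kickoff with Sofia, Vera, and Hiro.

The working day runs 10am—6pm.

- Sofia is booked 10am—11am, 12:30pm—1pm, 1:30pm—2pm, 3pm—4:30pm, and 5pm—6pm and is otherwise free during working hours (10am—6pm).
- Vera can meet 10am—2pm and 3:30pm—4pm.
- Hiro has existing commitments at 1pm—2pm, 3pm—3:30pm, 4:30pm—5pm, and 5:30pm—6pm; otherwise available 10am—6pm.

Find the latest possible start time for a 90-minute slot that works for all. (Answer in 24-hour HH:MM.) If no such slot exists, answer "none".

Sofia free within 10:00–18:00: 11:00–12:30, 13:00–13:30, 14:00–15:00, 16:30–17:00.
Hiro free within 10:00–18:00: 10:00–13:00, 14:00–15:00, 15:30–16:30, 17:00–17:30.
Sofia ∩ Vera: 11:00–12:30, 13:00–13:30.
Sofia ∩ Vera ∩ Hiro: 11:00–12:30.
Windows ≥ 90 min: 11:00–12:30.
Latest start in the last window 11:00–12:30 is 12:30 − 90 min = 11:00.

11:00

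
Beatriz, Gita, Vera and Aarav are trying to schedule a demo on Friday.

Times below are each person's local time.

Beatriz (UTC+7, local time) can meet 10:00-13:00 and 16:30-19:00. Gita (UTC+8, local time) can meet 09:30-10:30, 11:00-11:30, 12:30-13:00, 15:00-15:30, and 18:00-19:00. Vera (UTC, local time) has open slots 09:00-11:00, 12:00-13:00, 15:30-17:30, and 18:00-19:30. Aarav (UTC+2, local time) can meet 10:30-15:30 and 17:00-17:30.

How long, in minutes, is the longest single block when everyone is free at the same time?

60 minutes

Beatriz → UTC: 03:00–06:00, 09:30–12:00.
Gita → UTC: 01:30–02:30, 03:00–03:30, 04:30–05:00, 07:00–07:30, 10:00–11:00.
Vera → UTC: 09:00–11:00, 12:00–13:00, 15:30–17:30, 18:00–19:30.
Aarav → UTC: 08:30–13:30, 15:00–15:30.
Beatriz ∩ Gita: 03:00–03:30, 04:30–05:00, 10:00–11:00.
Beatriz ∩ Gita ∩ Vera: 10:00–11:00.
Beatriz ∩ Gita ∩ Vera ∩ Aarav: 10:00–11:00.
Single common window of 60 minutes.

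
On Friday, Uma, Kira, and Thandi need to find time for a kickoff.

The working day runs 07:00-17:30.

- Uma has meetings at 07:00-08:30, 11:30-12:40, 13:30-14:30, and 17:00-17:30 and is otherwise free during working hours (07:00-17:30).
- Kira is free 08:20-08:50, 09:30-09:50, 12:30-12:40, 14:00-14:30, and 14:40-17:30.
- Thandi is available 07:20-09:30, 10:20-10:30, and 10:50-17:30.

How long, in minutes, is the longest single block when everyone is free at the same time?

140 minutes

Uma free within 07:00–17:30: 08:30–11:30, 12:40–13:30, 14:30–17:00.
Uma ∩ Kira: 08:30–08:50, 09:30–09:50, 14:40–17:00.
Uma ∩ Kira ∩ Thandi: 08:30–08:50, 14:40–17:00.
Common window lengths: 20, 140 min; longest is 140.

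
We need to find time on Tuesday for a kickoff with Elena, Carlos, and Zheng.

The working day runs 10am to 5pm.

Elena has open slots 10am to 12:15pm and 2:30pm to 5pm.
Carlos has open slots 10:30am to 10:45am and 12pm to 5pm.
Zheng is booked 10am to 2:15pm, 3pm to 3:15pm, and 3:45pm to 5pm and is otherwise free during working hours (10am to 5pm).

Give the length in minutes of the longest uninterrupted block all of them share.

30 minutes

Zheng free within 10:00–17:00: 14:15–15:00, 15:15–15:45.
Elena ∩ Carlos: 10:30–10:45, 12:00–12:15, 14:30–17:00.
Elena ∩ Carlos ∩ Zheng: 14:30–15:00, 15:15–15:45.
Common window lengths: 30, 30 min; longest is 30.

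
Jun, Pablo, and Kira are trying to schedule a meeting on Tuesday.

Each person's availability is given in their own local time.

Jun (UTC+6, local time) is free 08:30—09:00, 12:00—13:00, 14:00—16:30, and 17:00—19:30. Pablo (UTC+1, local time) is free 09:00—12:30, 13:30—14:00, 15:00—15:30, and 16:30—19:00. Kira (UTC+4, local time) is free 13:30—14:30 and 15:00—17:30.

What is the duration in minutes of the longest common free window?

60 minutes

Jun → UTC: 02:30–03:00, 06:00–07:00, 08:00–10:30, 11:00–13:30.
Pablo → UTC: 08:00–11:30, 12:30–13:00, 14:00–14:30, 15:30–18:00.
Kira → UTC: 09:30–10:30, 11:00–13:30.
Jun ∩ Pablo: 08:00–10:30, 11:00–11:30, 12:30–13:00.
Jun ∩ Pablo ∩ Kira: 09:30–10:30, 11:00–11:30, 12:30–13:00.
Common window lengths: 60, 30, 30 min; longest is 60.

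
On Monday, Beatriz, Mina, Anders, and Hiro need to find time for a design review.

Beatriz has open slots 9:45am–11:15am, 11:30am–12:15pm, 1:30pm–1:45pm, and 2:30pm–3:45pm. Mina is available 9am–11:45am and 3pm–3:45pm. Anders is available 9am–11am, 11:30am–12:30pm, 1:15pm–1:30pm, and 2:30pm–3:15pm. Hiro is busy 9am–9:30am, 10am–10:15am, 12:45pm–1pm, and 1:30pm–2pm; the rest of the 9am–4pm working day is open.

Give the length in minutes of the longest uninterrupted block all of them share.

45 minutes

Hiro free within 09:00–16:00: 09:30–10:00, 10:15–12:45, 13:00–13:30, 14:00–16:00.
Beatriz ∩ Mina: 09:45–11:15, 11:30–11:45, 15:00–15:45.
Beatriz ∩ Mina ∩ Anders: 09:45–11:00, 11:30–11:45, 15:00–15:15.
Beatriz ∩ Mina ∩ Anders ∩ Hiro: 09:45–10:00, 10:15–11:00, 11:30–11:45, 15:00–15:15.
Common window lengths: 15, 45, 15, 15 min; longest is 45.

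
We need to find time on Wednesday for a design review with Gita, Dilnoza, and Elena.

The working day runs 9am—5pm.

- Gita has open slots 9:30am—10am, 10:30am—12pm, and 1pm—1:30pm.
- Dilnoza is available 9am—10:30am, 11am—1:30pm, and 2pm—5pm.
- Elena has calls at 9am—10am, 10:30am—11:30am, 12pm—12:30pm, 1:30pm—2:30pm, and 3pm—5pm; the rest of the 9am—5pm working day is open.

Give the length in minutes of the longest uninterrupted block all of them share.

Elena free within 09:00–17:00: 10:00–10:30, 11:30–12:00, 12:30–13:30, 14:30–15:00.
Gita ∩ Dilnoza: 09:30–10:00, 11:00–12:00, 13:00–13:30.
Gita ∩ Dilnoza ∩ Elena: 11:30–12:00, 13:00–13:30.
Common window lengths: 30, 30 min; longest is 30.

30 minutes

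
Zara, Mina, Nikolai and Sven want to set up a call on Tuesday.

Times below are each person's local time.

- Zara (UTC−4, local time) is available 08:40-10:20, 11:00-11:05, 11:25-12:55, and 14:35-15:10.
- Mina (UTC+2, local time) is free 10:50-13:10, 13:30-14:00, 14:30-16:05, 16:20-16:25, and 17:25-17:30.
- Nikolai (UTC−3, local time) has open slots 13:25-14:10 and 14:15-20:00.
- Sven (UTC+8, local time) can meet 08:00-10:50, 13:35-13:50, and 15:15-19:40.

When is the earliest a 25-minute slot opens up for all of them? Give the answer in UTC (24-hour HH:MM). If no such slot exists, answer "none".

Zara → UTC: 12:40–14:20, 15:00–15:05, 15:25–16:55, 18:35–19:10.
Mina → UTC: 08:50–11:10, 11:30–12:00, 12:30–14:05, 14:20–14:25, 15:25–15:30.
Nikolai → UTC: 16:25–17:10, 17:15–23:00.
Sven → UTC: 00:00–02:50, 05:35–05:50, 07:15–11:40.
Zara ∩ Mina: 12:40–14:05, 15:25–15:30.
Zara ∩ Mina ∩ Nikolai: (none).
Zara ∩ Mina ∩ Nikolai ∩ Sven: (none).
Windows ≥ 25 min: (none).

none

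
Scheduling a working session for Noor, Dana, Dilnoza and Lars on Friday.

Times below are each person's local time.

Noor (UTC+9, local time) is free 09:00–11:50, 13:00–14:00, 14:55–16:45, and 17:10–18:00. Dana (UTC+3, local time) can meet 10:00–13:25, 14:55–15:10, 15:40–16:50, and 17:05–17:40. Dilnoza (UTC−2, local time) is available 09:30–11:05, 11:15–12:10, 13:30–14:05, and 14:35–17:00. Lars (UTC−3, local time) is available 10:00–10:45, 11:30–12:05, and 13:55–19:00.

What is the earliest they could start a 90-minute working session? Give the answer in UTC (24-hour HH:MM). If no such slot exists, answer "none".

Noor → UTC: 00:00–02:50, 04:00–05:00, 05:55–07:45, 08:10–09:00.
Dana → UTC: 07:00–10:25, 11:55–12:10, 12:40–13:50, 14:05–14:40.
Dilnoza → UTC: 11:30–13:05, 13:15–14:10, 15:30–16:05, 16:35–19:00.
Lars → UTC: 13:00–13:45, 14:30–15:05, 16:55–22:00.
Noor ∩ Dana: 07:00–07:45, 08:10–09:00.
Noor ∩ Dana ∩ Dilnoza: (none).
Noor ∩ Dana ∩ Dilnoza ∩ Lars: (none).
Windows ≥ 90 min: (none).

none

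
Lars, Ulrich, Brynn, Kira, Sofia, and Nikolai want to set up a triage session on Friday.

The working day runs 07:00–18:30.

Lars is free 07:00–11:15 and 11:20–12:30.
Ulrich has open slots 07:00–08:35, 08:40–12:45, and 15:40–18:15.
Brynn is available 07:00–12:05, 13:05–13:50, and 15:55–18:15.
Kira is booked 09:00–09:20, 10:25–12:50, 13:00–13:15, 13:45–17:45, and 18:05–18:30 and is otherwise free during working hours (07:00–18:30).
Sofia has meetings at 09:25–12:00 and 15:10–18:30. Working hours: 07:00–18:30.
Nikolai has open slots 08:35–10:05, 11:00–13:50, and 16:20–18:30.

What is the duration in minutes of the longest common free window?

Kira free within 07:00–18:30: 07:00–09:00, 09:20–10:25, 12:50–13:00, 13:15–13:45, 17:45–18:05.
Sofia free within 07:00–18:30: 07:00–09:25, 12:00–15:10.
Lars ∩ Ulrich: 07:00–08:35, 08:40–11:15, 11:20–12:30.
Lars ∩ Ulrich ∩ Brynn: 07:00–08:35, 08:40–11:15, 11:20–12:05.
Lars ∩ Ulrich ∩ Brynn ∩ Kira: 07:00–08:35, 08:40–09:00, 09:20–10:25.
Lars ∩ Ulrich ∩ Brynn ∩ Kira ∩ Sofia: 07:00–08:35, 08:40–09:00, 09:20–09:25.
Lars ∩ Ulrich ∩ Brynn ∩ Kira ∩ Sofia ∩ Nikolai: 08:40–09:00, 09:20–09:25.
Common window lengths: 20, 5 min; longest is 20.

20 minutes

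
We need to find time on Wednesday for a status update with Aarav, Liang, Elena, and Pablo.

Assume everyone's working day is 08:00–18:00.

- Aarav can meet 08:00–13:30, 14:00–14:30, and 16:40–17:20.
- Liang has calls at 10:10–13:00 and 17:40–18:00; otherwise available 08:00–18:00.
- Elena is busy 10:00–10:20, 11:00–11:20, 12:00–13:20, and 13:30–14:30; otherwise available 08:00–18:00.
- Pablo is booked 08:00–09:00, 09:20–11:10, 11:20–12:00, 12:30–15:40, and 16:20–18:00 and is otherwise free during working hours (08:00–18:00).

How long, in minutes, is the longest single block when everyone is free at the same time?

20 minutes

Liang free within 08:00–18:00: 08:00–10:10, 13:00–17:40.
Elena free within 08:00–18:00: 08:00–10:00, 10:20–11:00, 11:20–12:00, 13:20–13:30, 14:30–18:00.
Pablo free within 08:00–18:00: 09:00–09:20, 11:10–11:20, 12:00–12:30, 15:40–16:20.
Aarav ∩ Liang: 08:00–10:10, 13:00–13:30, 14:00–14:30, 16:40–17:20.
Aarav ∩ Liang ∩ Elena: 08:00–10:00, 13:20–13:30, 16:40–17:20.
Aarav ∩ Liang ∩ Elena ∩ Pablo: 09:00–09:20.
Single common window of 20 minutes.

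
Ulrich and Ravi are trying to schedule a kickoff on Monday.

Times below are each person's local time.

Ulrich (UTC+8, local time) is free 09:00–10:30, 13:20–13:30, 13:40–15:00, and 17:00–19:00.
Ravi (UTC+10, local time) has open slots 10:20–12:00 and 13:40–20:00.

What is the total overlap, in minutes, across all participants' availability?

210 minutes

Ulrich → UTC: 01:00–02:30, 05:20–05:30, 05:40–07:00, 09:00–11:00.
Ravi → UTC: 00:20–02:00, 03:40–10:00.
Ulrich ∩ Ravi: 01:00–02:00, 05:20–05:30, 05:40–07:00, 09:00–10:00.
Total common minutes: 60 + 10 + 80 + 60 = 210.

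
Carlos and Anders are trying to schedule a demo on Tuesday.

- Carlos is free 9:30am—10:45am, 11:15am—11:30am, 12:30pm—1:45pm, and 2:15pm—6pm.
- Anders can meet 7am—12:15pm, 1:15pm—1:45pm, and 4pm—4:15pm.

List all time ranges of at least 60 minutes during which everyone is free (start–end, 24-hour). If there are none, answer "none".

Carlos ∩ Anders: 09:30–10:45, 11:15–11:30, 13:15–13:45, 16:00–16:15.
Windows ≥ 60 min: 09:30–10:45.

09:30–10:45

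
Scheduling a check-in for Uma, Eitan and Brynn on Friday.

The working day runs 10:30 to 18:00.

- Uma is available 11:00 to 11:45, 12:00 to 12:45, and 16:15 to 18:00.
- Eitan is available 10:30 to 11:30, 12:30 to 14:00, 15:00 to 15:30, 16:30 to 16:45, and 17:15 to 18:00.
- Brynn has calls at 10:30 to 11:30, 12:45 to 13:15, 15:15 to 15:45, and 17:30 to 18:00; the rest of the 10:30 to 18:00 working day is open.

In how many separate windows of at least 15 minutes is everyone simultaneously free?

3

Brynn free within 10:30–18:00: 11:30–12:45, 13:15–15:15, 15:45–17:30.
Uma ∩ Eitan: 11:00–11:30, 12:30–12:45, 16:30–16:45, 17:15–18:00.
Uma ∩ Eitan ∩ Brynn: 12:30–12:45, 16:30–16:45, 17:15–17:30.
Windows ≥ 15 min: 12:30–12:45, 16:30–16:45, 17:15–17:30.
That's 3 windows.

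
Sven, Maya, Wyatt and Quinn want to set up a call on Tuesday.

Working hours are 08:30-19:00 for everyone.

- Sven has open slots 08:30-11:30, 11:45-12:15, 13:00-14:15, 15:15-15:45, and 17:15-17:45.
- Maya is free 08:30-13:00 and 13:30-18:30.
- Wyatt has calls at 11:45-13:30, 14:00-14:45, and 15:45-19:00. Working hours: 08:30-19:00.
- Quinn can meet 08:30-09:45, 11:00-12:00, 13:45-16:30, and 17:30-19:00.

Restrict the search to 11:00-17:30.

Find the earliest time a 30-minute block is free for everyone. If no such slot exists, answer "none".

11:00

Wyatt free within 08:30–19:00: 08:30–11:45, 13:30–14:00, 14:45–15:45.
Sven ∩ Maya: 08:30–11:30, 11:45–12:15, 13:30–14:15, 15:15–15:45, 17:15–17:45.
Sven ∩ Maya ∩ Wyatt: 08:30–11:30, 13:30–14:00, 15:15–15:45.
Sven ∩ Maya ∩ Wyatt ∩ Quinn: 08:30–09:45, 11:00–11:30, 13:45–14:00, 15:15–15:45.
Restricted to 11:00–17:30: 11:00–11:30, 13:45–14:00, 15:15–15:45.
Windows ≥ 30 min: 11:00–11:30, 15:15–15:45.
Earliest such window starts at 11:00.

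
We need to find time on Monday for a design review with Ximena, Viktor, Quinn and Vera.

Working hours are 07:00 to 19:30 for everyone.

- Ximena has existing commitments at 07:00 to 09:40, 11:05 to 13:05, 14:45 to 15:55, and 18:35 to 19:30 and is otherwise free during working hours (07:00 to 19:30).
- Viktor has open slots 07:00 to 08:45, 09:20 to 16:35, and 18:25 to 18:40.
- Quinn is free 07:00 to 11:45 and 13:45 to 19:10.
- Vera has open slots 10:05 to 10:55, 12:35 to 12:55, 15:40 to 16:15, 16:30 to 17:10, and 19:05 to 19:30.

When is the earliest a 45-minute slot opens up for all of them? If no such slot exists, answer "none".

10:05

Ximena free within 07:00–19:30: 09:40–11:05, 13:05–14:45, 15:55–18:35.
Ximena ∩ Viktor: 09:40–11:05, 13:05–14:45, 15:55–16:35, 18:25–18:35.
Ximena ∩ Viktor ∩ Quinn: 09:40–11:05, 13:45–14:45, 15:55–16:35, 18:25–18:35.
Ximena ∩ Viktor ∩ Quinn ∩ Vera: 10:05–10:55, 15:55–16:15, 16:30–16:35.
Windows ≥ 45 min: 10:05–10:55.
Earliest such window starts at 10:05.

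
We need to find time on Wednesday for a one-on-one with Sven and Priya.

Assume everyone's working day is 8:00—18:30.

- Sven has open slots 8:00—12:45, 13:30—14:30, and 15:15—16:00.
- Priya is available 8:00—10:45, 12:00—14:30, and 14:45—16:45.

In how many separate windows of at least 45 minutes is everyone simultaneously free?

Sven ∩ Priya: 08:00–10:45, 12:00–12:45, 13:30–14:30, 15:15–16:00.
Windows ≥ 45 min: 08:00–10:45, 12:00–12:45, 13:30–14:30, 15:15–16:00.
That's 4 windows.

4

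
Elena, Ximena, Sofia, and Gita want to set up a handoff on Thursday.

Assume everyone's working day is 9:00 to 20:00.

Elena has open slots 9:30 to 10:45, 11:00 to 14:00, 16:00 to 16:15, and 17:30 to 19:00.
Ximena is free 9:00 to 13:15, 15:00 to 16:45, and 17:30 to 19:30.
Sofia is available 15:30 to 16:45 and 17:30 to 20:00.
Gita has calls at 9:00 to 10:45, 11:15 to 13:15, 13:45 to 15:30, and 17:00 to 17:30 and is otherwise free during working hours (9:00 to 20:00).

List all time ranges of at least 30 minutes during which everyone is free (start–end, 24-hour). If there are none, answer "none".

17:30–19:00

Gita free within 09:00–20:00: 10:45–11:15, 13:15–13:45, 15:30–17:00, 17:30–20:00.
Elena ∩ Ximena: 09:30–10:45, 11:00–13:15, 16:00–16:15, 17:30–19:00.
Elena ∩ Ximena ∩ Sofia: 16:00–16:15, 17:30–19:00.
Elena ∩ Ximena ∩ Sofia ∩ Gita: 16:00–16:15, 17:30–19:00.
Windows ≥ 30 min: 17:30–19:00.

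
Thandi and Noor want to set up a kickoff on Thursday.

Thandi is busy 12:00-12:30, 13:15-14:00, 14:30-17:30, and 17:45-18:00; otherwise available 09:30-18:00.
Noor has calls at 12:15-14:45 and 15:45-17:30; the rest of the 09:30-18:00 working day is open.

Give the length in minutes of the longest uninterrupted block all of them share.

Thandi free within 09:30–18:00: 09:30–12:00, 12:30–13:15, 14:00–14:30, 17:30–17:45.
Noor free within 09:30–18:00: 09:30–12:15, 14:45–15:45, 17:30–18:00.
Thandi ∩ Noor: 09:30–12:00, 17:30–17:45.
Common window lengths: 150, 15 min; longest is 150.

150 minutes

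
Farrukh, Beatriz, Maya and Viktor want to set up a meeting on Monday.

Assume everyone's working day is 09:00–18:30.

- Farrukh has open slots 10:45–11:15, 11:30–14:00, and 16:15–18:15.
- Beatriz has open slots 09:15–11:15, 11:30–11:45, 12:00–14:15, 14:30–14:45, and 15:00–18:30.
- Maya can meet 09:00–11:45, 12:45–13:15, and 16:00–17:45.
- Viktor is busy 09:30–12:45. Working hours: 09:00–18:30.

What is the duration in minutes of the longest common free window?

90 minutes

Viktor free within 09:00–18:30: 09:00–09:30, 12:45–18:30.
Farrukh ∩ Beatriz: 10:45–11:15, 11:30–11:45, 12:00–14:00, 16:15–18:15.
Farrukh ∩ Beatriz ∩ Maya: 10:45–11:15, 11:30–11:45, 12:45–13:15, 16:15–17:45.
Farrukh ∩ Beatriz ∩ Maya ∩ Viktor: 12:45–13:15, 16:15–17:45.
Common window lengths: 30, 90 min; longest is 90.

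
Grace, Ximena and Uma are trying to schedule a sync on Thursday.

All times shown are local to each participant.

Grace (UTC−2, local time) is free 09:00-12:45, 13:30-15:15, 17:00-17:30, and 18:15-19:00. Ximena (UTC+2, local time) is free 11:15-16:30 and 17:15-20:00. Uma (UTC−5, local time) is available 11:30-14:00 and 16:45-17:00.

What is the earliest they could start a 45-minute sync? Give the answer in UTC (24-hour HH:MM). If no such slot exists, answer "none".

Grace → UTC: 11:00–14:45, 15:30–17:15, 19:00–19:30, 20:15–21:00.
Ximena → UTC: 09:15–14:30, 15:15–18:00.
Uma → UTC: 16:30–19:00, 21:45–22:00.
Grace ∩ Ximena: 11:00–14:30, 15:30–17:15.
Grace ∩ Ximena ∩ Uma: 16:30–17:15.
Windows ≥ 45 min: 16:30–17:15.
Earliest such window starts at 16:30.

16:30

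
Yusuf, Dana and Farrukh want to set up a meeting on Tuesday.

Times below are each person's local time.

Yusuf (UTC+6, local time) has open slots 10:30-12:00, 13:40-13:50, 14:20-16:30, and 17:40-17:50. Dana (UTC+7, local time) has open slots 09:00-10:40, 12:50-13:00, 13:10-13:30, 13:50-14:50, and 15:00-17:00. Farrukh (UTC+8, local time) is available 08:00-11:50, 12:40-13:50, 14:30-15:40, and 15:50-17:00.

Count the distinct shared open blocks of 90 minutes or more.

0

Yusuf → UTC: 04:30–06:00, 07:40–07:50, 08:20–10:30, 11:40–11:50.
Dana → UTC: 02:00–03:40, 05:50–06:00, 06:10–06:30, 06:50–07:50, 08:00–10:00.
Farrukh → UTC: 00:00–03:50, 04:40–05:50, 06:30–07:40, 07:50–09:00.
Yusuf ∩ Dana: 05:50–06:00, 07:40–07:50, 08:20–10:00.
Yusuf ∩ Dana ∩ Farrukh: 08:20–09:00.
Windows ≥ 90 min: (none).
That's 0 windows.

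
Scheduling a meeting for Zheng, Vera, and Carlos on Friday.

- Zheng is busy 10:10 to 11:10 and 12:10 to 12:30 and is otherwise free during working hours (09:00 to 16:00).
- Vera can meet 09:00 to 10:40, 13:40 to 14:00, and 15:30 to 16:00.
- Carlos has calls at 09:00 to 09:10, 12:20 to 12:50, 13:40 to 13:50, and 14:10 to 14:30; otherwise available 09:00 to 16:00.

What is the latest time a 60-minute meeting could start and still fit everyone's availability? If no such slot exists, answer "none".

Zheng free within 09:00–16:00: 09:00–10:10, 11:10–12:10, 12:30–16:00.
Carlos free within 09:00–16:00: 09:10–12:20, 12:50–13:40, 13:50–14:10, 14:30–16:00.
Zheng ∩ Vera: 09:00–10:10, 13:40–14:00, 15:30–16:00.
Zheng ∩ Vera ∩ Carlos: 09:10–10:10, 13:50–14:00, 15:30–16:00.
Windows ≥ 60 min: 09:10–10:10.
Latest start in the last window 09:10–10:10 is 10:10 − 60 min = 09:10.

09:10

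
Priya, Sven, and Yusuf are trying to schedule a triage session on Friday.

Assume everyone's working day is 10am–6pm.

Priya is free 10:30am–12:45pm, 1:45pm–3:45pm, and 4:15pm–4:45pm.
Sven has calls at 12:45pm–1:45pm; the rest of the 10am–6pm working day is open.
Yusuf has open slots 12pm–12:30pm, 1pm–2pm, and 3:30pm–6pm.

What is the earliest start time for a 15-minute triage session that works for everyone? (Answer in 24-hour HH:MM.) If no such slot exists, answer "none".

12:00

Sven free within 10:00–18:00: 10:00–12:45, 13:45–18:00.
Priya ∩ Sven: 10:30–12:45, 13:45–15:45, 16:15–16:45.
Priya ∩ Sven ∩ Yusuf: 12:00–12:30, 13:45–14:00, 15:30–15:45, 16:15–16:45.
Windows ≥ 15 min: 12:00–12:30, 13:45–14:00, 15:30–15:45, 16:15–16:45.
Earliest such window starts at 12:00.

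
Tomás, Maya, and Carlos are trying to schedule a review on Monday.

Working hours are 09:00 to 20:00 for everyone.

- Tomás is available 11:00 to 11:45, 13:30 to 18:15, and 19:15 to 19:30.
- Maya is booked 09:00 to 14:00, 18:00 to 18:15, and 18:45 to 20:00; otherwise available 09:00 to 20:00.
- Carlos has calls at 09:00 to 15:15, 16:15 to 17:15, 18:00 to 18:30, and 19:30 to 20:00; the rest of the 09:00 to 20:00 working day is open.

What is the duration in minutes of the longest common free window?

Maya free within 09:00–20:00: 14:00–18:00, 18:15–18:45.
Carlos free within 09:00–20:00: 15:15–16:15, 17:15–18:00, 18:30–19:30.
Tomás ∩ Maya: 14:00–18:00.
Tomás ∩ Maya ∩ Carlos: 15:15–16:15, 17:15–18:00.
Common window lengths: 60, 45 min; longest is 60.

60 minutes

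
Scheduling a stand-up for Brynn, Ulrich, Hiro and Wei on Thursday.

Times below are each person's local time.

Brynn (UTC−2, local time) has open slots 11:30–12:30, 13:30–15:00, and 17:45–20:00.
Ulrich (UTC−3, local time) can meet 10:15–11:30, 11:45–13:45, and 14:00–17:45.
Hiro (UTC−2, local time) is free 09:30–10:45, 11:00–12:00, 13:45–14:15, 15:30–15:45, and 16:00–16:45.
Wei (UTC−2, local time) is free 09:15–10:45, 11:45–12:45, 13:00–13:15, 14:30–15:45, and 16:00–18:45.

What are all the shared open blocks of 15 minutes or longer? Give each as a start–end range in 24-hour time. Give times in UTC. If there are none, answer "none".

Brynn → UTC: 13:30–14:30, 15:30–17:00, 19:45–22:00.
Ulrich → UTC: 13:15–14:30, 14:45–16:45, 17:00–20:45.
Hiro → UTC: 11:30–12:45, 13:00–14:00, 15:45–16:15, 17:30–17:45, 18:00–18:45.
Wei → UTC: 11:15–12:45, 13:45–14:45, 15:00–15:15, 16:30–17:45, 18:00–20:45.
Brynn ∩ Ulrich: 13:30–14:30, 15:30–16:45, 19:45–20:45.
Brynn ∩ Ulrich ∩ Hiro: 13:30–14:00, 15:45–16:15.
Brynn ∩ Ulrich ∩ Hiro ∩ Wei: 13:45–14:00.
Windows ≥ 15 min: 13:45–14:00.

13:45–14:00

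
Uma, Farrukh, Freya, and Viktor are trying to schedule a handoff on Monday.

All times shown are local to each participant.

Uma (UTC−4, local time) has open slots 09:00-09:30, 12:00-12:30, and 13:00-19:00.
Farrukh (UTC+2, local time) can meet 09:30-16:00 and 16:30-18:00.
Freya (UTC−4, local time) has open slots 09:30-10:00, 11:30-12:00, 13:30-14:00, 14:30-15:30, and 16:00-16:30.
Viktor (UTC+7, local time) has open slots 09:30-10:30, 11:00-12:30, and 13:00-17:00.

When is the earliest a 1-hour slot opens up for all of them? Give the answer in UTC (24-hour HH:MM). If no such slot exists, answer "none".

none

Uma → UTC: 13:00–13:30, 16:00–16:30, 17:00–23:00.
Farrukh → UTC: 07:30–14:00, 14:30–16:00.
Freya → UTC: 13:30–14:00, 15:30–16:00, 17:30–18:00, 18:30–19:30, 20:00–20:30.
Viktor → UTC: 02:30–03:30, 04:00–05:30, 06:00–10:00.
Uma ∩ Farrukh: 13:00–13:30.
Uma ∩ Farrukh ∩ Freya: (none).
Uma ∩ Farrukh ∩ Freya ∩ Viktor: (none).
Windows ≥ 60 min: (none).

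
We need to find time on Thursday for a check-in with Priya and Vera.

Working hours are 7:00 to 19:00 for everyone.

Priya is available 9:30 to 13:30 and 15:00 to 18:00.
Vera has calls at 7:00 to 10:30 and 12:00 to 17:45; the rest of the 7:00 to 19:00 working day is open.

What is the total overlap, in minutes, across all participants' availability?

105 minutes

Vera free within 07:00–19:00: 10:30–12:00, 17:45–19:00.
Priya ∩ Vera: 10:30–12:00, 17:45–18:00.
Total common minutes: 90 + 15 = 105.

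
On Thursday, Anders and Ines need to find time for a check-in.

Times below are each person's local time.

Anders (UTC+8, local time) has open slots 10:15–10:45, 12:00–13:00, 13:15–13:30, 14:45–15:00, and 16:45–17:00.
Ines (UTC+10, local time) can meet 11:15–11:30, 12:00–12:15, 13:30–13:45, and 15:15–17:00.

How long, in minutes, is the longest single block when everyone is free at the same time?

Anders → UTC: 02:15–02:45, 04:00–05:00, 05:15–05:30, 06:45–07:00, 08:45–09:00.
Ines → UTC: 01:15–01:30, 02:00–02:15, 03:30–03:45, 05:15–07:00.
Anders ∩ Ines: 05:15–05:30, 06:45–07:00.
Common window lengths: 15, 15 min; longest is 15.

15 minutes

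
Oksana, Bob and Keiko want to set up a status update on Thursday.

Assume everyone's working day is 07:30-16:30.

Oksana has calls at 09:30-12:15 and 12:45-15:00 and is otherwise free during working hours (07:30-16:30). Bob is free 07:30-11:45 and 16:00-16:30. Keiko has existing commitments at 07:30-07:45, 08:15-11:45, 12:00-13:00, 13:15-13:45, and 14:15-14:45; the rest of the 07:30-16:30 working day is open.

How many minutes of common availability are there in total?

Oksana free within 07:30–16:30: 07:30–09:30, 12:15–12:45, 15:00–16:30.
Keiko free within 07:30–16:30: 07:45–08:15, 11:45–12:00, 13:00–13:15, 13:45–14:15, 14:45–16:30.
Oksana ∩ Bob: 07:30–09:30, 16:00–16:30.
Oksana ∩ Bob ∩ Keiko: 07:45–08:15, 16:00–16:30.
Total common minutes: 30 + 30 = 60.

60 minutes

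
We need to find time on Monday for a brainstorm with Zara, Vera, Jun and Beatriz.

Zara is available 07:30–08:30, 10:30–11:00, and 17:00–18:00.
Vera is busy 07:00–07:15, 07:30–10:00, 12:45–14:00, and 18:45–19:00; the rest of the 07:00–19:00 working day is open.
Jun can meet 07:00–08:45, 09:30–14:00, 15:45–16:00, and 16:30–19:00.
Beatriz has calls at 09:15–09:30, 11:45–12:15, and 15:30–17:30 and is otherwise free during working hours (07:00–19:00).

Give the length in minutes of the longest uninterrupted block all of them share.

Vera free within 07:00–19:00: 07:15–07:30, 10:00–12:45, 14:00–18:45.
Beatriz free within 07:00–19:00: 07:00–09:15, 09:30–11:45, 12:15–15:30, 17:30–19:00.
Zara ∩ Vera: 10:30–11:00, 17:00–18:00.
Zara ∩ Vera ∩ Jun: 10:30–11:00, 17:00–18:00.
Zara ∩ Vera ∩ Jun ∩ Beatriz: 10:30–11:00, 17:30–18:00.
Common window lengths: 30, 30 min; longest is 30.

30 minutes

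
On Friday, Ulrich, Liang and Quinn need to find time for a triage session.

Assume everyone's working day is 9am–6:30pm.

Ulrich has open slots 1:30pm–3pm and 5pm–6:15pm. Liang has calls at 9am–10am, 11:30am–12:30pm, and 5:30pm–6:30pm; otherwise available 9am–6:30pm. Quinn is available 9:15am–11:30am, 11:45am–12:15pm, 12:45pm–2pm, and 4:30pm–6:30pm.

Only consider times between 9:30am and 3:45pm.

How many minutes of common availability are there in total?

Liang free within 09:00–18:30: 10:00–11:30, 12:30–17:30.
Ulrich ∩ Liang: 13:30–15:00, 17:00–17:30.
Ulrich ∩ Liang ∩ Quinn: 13:30–14:00, 17:00–17:30.
Restricted to 09:30–15:45: 13:30–14:00.
Total common minutes: 30.

30 minutes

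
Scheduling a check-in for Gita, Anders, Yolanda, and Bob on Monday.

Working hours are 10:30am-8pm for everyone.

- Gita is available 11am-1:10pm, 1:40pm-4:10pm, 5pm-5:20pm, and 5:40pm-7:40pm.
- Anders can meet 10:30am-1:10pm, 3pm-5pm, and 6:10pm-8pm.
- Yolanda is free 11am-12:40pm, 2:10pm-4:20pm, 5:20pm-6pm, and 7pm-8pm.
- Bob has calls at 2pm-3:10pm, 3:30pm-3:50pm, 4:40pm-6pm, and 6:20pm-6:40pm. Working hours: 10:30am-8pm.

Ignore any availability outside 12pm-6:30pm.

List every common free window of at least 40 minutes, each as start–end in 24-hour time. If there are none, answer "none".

Bob free within 10:30–20:00: 10:30–14:00, 15:10–15:30, 15:50–16:40, 18:00–18:20, 18:40–20:00.
Gita ∩ Anders: 11:00–13:10, 15:00–16:10, 18:10–19:40.
Gita ∩ Anders ∩ Yolanda: 11:00–12:40, 15:00–16:10, 19:00–19:40.
Gita ∩ Anders ∩ Yolanda ∩ Bob: 11:00–12:40, 15:10–15:30, 15:50–16:10, 19:00–19:40.
Restricted to 12:00–18:30: 12:00–12:40, 15:10–15:30, 15:50–16:10.
Windows ≥ 40 min: 12:00–12:40.

12:00–12:40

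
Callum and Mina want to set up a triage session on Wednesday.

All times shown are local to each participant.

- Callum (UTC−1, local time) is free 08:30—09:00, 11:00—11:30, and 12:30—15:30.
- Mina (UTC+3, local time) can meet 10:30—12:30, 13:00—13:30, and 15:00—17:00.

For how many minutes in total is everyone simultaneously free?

60 minutes

Callum → UTC: 09:30–10:00, 12:00–12:30, 13:30–16:30.
Mina → UTC: 07:30–09:30, 10:00–10:30, 12:00–14:00.
Callum ∩ Mina: 12:00–12:30, 13:30–14:00.
Total common minutes: 30 + 30 = 60.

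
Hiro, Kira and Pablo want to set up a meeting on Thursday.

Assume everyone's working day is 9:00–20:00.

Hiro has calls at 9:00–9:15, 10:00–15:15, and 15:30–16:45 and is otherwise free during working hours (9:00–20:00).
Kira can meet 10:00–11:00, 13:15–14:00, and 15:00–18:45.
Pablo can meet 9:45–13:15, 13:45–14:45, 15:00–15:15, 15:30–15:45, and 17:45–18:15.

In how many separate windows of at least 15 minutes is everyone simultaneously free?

1

Hiro free within 09:00–20:00: 09:15–10:00, 15:15–15:30, 16:45–20:00.
Hiro ∩ Kira: 15:15–15:30, 16:45–18:45.
Hiro ∩ Kira ∩ Pablo: 17:45–18:15.
Windows ≥ 15 min: 17:45–18:15.
That's 1 window.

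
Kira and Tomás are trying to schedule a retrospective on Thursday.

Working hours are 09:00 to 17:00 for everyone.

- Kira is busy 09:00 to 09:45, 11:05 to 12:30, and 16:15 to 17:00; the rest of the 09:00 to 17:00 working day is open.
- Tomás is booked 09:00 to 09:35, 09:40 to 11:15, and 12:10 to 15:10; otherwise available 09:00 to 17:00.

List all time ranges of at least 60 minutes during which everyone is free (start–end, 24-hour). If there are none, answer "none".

15:10–16:15

Kira free within 09:00–17:00: 09:45–11:05, 12:30–16:15.
Tomás free within 09:00–17:00: 09:35–09:40, 11:15–12:10, 15:10–17:00.
Kira ∩ Tomás: 15:10–16:15.
Windows ≥ 60 min: 15:10–16:15.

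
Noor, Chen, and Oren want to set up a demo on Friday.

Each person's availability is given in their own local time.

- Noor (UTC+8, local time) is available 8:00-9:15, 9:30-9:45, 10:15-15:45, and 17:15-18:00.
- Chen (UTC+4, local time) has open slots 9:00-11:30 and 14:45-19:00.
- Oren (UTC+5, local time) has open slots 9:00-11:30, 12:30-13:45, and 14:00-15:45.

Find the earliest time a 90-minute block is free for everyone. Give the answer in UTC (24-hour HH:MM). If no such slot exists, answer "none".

05:00

Noor → UTC: 00:00–01:15, 01:30–01:45, 02:15–07:45, 09:15–10:00.
Chen → UTC: 05:00–07:30, 10:45–15:00.
Oren → UTC: 04:00–06:30, 07:30–08:45, 09:00–10:45.
Noor ∩ Chen: 05:00–07:30.
Noor ∩ Chen ∩ Oren: 05:00–06:30.
Windows ≥ 90 min: 05:00–06:30.
Earliest such window starts at 05:00.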